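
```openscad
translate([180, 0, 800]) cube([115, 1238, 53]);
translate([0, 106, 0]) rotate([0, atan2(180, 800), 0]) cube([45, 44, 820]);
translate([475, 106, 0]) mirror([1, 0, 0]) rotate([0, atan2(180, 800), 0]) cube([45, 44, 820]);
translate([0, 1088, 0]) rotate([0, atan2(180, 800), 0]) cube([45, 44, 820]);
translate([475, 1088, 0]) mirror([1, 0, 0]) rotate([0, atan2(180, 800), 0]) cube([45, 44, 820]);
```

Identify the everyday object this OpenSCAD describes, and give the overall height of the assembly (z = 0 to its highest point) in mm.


A sawhorse. The overall height is 853 mm.

A beam across two mirrored pairs of raked legs — a sawhorse. The beam's underside is at z = 800 (matching the legs' vertical rise in atan2(180, 800)) and the beam is 53 mm tall, so its top is at 800 + 53 = 853 mm. The raked legs top out at the beam's underside, so that is the highest point.


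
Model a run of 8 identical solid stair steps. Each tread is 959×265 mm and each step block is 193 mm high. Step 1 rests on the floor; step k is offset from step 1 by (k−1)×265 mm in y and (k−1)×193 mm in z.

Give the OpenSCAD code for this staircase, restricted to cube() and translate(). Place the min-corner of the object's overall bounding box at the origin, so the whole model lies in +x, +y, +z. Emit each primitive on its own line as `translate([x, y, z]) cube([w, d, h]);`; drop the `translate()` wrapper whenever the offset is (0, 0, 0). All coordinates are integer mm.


cube([959, 265, 193]);
translate([0, 265, 193]) cube([959, 265, 193]);
translate([0, 530, 386]) cube([959, 265, 193]);
translate([0, 795, 579]) cube([959, 265, 193]);
translate([0, 1060, 772]) cube([959, 265, 193]);
translate([0, 1325, 965]) cube([959, 265, 193]);
translate([0, 1590, 1158]) cube([959, 265, 193]);
translate([0, 1855, 1351]) cube([959, 265, 193]);


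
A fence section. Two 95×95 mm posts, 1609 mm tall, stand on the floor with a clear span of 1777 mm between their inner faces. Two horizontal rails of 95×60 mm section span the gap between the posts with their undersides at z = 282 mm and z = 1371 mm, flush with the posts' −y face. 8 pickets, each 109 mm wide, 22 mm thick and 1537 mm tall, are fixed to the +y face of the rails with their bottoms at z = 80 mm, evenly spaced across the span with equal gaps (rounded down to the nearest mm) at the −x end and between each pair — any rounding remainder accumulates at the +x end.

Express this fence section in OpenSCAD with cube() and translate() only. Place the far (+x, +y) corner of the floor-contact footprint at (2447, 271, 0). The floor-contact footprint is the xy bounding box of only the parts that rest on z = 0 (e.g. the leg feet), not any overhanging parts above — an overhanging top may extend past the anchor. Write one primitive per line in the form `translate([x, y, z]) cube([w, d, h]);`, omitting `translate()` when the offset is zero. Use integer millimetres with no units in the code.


translate([480, 176, 0]) cube([95, 95, 1609]);
translate([2352, 176, 0]) cube([95, 95, 1609]);
translate([575, 176, 282]) cube([1777, 95, 60]);
translate([575, 176, 1371]) cube([1777, 95, 60]);
translate([675, 271, 80]) cube([109, 22, 1537]);
translate([884, 271, 80]) cube([109, 22, 1537]);
translate([1093, 271, 80]) cube([109, 22, 1537]);
translate([1302, 271, 80]) cube([109, 22, 1537]);
translate([1511, 271, 80]) cube([109, 22, 1537]);
translate([1720, 271, 80]) cube([109, 22, 1537]);
translate([1929, 271, 80]) cube([109, 22, 1537]);
translate([2138, 271, 80]) cube([109, 22, 1537]);


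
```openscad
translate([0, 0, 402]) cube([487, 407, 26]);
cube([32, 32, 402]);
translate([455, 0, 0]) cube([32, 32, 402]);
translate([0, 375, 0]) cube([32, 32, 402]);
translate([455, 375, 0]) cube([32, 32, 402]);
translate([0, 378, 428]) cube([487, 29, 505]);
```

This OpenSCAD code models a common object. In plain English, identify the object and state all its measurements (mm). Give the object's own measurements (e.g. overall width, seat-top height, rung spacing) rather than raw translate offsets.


A chair. The seat is a 487×407×26 mm slab with its top at z = 428 mm, on four 32×32 mm corner legs (flush with the seat edges, standing on z = 0). A flat backrest 29 mm thick, 505 mm tall, spans the full seat width and rises from the seat top along its +y edge, rear face flush with the rear of the seat.


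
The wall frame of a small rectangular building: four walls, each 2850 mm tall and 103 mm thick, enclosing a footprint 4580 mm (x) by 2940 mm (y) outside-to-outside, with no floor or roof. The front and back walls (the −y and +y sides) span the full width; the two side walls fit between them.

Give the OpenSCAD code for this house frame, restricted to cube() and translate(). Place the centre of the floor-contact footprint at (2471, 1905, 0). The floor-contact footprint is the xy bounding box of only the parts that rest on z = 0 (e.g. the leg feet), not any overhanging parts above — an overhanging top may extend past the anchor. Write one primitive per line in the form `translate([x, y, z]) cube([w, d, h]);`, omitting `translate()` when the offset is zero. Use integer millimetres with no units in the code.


translate([181, 435, 0]) cube([4580, 103, 2850]);
translate([181, 3272, 0]) cube([4580, 103, 2850]);
translate([181, 538, 0]) cube([103, 2734, 2850]);
translate([4658, 538, 0]) cube([103, 2734, 2850]);


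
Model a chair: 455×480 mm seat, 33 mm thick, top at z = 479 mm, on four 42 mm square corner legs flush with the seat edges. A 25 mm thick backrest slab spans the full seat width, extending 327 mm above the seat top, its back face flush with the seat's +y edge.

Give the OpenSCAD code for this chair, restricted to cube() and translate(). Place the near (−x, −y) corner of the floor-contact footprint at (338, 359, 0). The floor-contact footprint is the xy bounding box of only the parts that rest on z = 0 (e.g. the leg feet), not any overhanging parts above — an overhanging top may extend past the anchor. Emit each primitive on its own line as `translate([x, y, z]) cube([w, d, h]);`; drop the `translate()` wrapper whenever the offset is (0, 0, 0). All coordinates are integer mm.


// leg_h = 479 - 33 = 446
translate([338, 359, 446]) cube([455, 480, 33]);
translate([338, 359, 0]) cube([42, 42, 446]);
translate([751, 359, 0]) cube([42, 42, 446]);
translate([338, 797, 0]) cube([42, 42, 446]);
translate([751, 797, 0]) cube([42, 42, 446]);
translate([338, 814, 479]) cube([455, 25, 327]);


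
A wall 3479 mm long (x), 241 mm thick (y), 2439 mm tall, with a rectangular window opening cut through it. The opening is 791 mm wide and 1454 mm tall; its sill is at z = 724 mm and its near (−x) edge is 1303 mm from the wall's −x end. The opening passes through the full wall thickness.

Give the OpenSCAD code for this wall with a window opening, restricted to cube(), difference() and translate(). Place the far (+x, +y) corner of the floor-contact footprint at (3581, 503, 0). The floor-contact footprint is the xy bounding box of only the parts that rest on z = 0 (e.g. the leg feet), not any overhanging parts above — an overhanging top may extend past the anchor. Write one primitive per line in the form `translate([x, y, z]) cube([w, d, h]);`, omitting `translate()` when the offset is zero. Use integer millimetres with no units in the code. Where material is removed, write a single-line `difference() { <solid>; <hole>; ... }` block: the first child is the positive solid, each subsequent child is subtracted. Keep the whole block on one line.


difference() { translate([102, 262, 0]) cube([3479, 241, 2439]); translate([1405, 262, 724]) cube([791, 241, 1454]); }


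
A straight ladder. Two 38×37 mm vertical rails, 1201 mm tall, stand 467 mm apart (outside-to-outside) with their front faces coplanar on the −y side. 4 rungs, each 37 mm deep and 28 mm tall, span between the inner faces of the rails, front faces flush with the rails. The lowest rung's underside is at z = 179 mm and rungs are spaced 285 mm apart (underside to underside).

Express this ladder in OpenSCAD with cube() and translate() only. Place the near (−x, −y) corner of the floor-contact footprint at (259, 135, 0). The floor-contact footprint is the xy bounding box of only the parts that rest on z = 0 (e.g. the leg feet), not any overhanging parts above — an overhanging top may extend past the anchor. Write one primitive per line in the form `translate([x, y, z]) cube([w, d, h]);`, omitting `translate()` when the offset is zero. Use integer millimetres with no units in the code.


// rung span = 467 - 2*38 = 391
// rung[k] z = 179 + k*285
translate([259, 135, 0]) cube([38, 37, 1201]);
translate([688, 135, 0]) cube([38, 37, 1201]);
translate([297, 135, 179]) cube([391, 37, 28]);
translate([297, 135, 464]) cube([391, 37, 28]);
translate([297, 135, 749]) cube([391, 37, 28]);
translate([297, 135, 1034]) cube([391, 37, 28]);


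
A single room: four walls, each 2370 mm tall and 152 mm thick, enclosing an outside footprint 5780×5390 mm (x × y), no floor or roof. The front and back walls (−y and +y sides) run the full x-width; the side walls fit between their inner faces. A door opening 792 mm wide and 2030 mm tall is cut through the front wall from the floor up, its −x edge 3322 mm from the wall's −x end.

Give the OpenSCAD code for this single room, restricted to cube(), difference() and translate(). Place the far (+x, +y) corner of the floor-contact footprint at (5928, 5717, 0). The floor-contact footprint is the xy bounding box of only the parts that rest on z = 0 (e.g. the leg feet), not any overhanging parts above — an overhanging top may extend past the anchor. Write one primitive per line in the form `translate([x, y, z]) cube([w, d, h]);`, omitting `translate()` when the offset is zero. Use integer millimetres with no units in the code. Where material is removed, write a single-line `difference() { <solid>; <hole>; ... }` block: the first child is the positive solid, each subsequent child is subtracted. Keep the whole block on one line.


difference() { translate([148, 327, 0]) cube([5780, 152, 2370]); translate([3470, 327, 0]) cube([792, 152, 2030]); }
translate([148, 5565, 0]) cube([5780, 152, 2370]);
translate([148, 479, 0]) cube([152, 5086, 2370]);
translate([5776, 479, 0]) cube([152, 5086, 2370]);


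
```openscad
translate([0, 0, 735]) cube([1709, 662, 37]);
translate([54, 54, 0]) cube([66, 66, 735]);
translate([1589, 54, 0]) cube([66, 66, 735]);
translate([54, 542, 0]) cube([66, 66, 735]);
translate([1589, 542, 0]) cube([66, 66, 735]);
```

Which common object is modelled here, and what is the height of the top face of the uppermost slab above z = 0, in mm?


A table. The table height is 772 mm.

A 1709×662×37 slab sits at z = 735 on four 66 mm square posts — a table. The top surface is at 735 + 37 = 772 mm.


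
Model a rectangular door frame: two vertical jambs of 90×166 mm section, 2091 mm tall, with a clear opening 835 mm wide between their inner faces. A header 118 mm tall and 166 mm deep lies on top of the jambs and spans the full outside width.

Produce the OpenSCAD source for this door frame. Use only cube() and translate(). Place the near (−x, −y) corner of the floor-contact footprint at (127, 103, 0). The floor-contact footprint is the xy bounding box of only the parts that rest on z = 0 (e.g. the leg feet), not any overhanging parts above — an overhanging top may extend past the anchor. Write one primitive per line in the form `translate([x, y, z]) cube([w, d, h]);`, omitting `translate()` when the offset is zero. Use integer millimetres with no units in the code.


translate([127, 103, 0]) cube([90, 166, 2091]);
translate([1052, 103, 0]) cube([90, 166, 2091]);
translate([127, 103, 2091]) cube([1015, 166, 118]);


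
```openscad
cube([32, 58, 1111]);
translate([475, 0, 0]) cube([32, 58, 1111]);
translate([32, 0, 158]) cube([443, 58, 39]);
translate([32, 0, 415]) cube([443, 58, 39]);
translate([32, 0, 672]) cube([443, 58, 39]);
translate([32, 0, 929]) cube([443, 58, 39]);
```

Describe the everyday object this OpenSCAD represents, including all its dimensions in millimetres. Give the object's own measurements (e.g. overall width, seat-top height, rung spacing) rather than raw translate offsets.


A straight ladder. Two 32×58 mm vertical rails, 1111 mm tall, stand 507 mm apart (outside-to-outside) with their front faces coplanar on the −y side. 4 rungs, each 58 mm deep and 39 mm tall, span between the inner faces of the rails, front faces flush with the rails. The lowest rung's underside is at z = 158 mm and rungs are spaced 257 mm apart (underside to underside).


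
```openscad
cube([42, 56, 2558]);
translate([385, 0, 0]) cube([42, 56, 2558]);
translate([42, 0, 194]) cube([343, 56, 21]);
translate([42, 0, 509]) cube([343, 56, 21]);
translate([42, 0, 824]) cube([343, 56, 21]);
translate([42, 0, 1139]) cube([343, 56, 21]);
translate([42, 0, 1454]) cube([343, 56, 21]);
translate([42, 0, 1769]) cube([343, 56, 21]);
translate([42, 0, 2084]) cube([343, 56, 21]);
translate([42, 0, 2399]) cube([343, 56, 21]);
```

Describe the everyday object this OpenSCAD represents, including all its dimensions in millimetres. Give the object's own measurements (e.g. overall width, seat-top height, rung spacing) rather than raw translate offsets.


A straight ladder. Two 42×56 mm vertical rails, 2558 mm tall, stand 427 mm apart (outside-to-outside) with their front faces coplanar on the −y side. 8 rungs, each 56 mm deep and 21 mm tall, span between the inner faces of the rails, front faces flush with the rails. The lowest rung's underside is at z = 194 mm and rungs are spaced 315 mm apart (underside to underside).


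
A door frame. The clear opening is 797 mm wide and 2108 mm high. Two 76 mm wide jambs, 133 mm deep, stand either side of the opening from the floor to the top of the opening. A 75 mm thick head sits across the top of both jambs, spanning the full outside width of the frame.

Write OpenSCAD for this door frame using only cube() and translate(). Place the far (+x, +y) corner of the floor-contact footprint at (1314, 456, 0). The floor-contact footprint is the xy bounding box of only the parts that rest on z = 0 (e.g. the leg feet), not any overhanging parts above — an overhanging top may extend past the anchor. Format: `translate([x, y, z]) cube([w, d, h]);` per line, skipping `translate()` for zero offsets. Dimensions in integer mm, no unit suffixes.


translate([365, 323, 0]) cube([76, 133, 2108]);
translate([1238, 323, 0]) cube([76, 133, 2108]);
translate([365, 323, 2108]) cube([949, 133, 75]);


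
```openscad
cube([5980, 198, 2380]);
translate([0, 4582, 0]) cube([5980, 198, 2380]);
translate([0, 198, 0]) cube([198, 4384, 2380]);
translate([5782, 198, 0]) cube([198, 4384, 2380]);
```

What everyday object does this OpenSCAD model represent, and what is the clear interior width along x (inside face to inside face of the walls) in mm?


A house (or room) frame. The interior width is 5584 mm.

Four 2380 mm walls enclosing a rectangle with no floor or roof — a room or house frame. Outside width is 5980 mm and wall thickness is 198 mm, so the interior width is 5980 − 2 × 198 = 5584 mm.


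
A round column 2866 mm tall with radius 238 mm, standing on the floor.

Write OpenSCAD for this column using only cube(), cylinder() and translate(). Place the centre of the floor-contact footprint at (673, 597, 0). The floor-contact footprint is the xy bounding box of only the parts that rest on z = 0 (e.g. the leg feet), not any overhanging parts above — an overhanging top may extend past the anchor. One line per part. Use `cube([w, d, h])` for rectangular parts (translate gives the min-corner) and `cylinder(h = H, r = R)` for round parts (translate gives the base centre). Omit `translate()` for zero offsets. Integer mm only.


translate([673, 597, 0]) cylinder(h = 2866, r = 238);


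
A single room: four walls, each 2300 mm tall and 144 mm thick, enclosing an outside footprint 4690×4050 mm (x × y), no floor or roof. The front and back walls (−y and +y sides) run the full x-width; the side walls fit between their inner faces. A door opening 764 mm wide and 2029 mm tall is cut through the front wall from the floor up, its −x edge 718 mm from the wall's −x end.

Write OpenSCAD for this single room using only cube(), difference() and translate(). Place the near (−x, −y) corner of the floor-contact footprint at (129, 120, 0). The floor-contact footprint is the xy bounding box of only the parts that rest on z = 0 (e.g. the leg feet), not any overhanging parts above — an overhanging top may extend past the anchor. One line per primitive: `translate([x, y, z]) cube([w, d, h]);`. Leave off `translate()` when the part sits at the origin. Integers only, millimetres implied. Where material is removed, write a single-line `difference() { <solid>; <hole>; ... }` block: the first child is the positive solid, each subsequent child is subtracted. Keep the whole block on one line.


difference() { translate([129, 120, 0]) cube([4690, 144, 2300]); translate([847, 120, 0]) cube([764, 144, 2029]); }
translate([129, 4026, 0]) cube([4690, 144, 2300]);
translate([129, 264, 0]) cube([144, 3762, 2300]);
translate([4675, 264, 0]) cube([144, 3762, 2300]);


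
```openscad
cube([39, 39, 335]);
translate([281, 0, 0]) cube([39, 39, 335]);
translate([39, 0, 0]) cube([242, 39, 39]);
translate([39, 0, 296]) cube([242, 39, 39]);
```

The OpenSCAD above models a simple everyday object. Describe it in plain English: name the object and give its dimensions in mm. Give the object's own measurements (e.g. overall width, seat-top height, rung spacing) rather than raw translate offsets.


A rectangular picture frame lying in the x–z plane (depth along y). The opening is 242 mm wide (x) by 257 mm tall (z), surrounded by a border 39 mm wide on all four sides. The frame is 39 mm deep and is made of two full-height vertical stiles with two horizontal rails fitted between them.


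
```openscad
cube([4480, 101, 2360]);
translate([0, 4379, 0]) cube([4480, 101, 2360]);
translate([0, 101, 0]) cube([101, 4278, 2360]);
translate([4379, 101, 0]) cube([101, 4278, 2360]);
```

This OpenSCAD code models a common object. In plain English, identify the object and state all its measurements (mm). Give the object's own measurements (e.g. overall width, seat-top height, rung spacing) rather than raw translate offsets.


The wall frame of a small rectangular building: four walls, each 2360 mm tall and 101 mm thick, enclosing a footprint 4480 mm (x) by 4480 mm (y) outside-to-outside, with no floor or roof. The front and back walls (the −y and +y sides) span the full width; the two side walls fit between them.


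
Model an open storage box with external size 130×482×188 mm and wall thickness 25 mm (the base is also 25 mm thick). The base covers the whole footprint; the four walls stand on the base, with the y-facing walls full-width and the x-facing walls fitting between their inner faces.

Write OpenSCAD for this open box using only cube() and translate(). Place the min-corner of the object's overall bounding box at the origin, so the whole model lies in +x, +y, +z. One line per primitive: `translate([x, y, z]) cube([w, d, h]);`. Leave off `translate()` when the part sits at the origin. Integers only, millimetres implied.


cube([130, 482, 25]);
translate([0, 0, 25]) cube([130, 25, 163]);
translate([0, 457, 25]) cube([130, 25, 163]);
translate([0, 25, 25]) cube([25, 432, 163]);
translate([105, 25, 25]) cube([25, 432, 163]);


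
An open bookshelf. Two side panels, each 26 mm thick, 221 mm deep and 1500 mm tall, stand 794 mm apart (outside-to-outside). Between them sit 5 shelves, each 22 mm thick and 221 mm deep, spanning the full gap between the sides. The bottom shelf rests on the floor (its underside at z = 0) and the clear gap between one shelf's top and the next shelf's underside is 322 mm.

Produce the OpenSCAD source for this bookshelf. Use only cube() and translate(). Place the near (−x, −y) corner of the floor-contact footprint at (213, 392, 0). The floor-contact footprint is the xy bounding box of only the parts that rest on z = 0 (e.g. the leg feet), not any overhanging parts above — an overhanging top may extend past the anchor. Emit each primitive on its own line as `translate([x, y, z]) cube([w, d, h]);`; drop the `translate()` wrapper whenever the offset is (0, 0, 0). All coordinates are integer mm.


translate([213, 392, 0]) cube([26, 221, 1500]);
translate([981, 392, 0]) cube([26, 221, 1500]);
translate([239, 392, 0]) cube([742, 221, 22]);
translate([239, 392, 344]) cube([742, 221, 22]);
translate([239, 392, 688]) cube([742, 221, 22]);
translate([239, 392, 1032]) cube([742, 221, 22]);
translate([239, 392, 1376]) cube([742, 221, 22]);


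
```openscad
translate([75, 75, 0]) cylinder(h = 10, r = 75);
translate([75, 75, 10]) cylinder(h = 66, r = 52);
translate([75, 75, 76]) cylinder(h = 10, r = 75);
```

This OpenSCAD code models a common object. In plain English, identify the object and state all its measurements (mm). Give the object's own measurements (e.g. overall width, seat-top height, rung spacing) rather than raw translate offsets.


A spool: two coaxial disc flanges of radius 75 mm and thickness 10 mm, joined by a core cylinder of radius 52 mm and height 66 mm. The lower flange rests on z = 0 and the three cylinders share a vertical axis.


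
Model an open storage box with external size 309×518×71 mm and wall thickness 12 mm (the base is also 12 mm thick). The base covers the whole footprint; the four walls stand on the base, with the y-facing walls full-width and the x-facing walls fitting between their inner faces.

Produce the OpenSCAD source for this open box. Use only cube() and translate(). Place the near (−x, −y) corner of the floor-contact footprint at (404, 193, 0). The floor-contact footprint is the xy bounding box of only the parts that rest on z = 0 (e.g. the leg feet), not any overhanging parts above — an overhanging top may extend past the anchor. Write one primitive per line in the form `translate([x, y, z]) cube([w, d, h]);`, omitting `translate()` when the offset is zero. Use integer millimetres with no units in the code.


translate([404, 193, 0]) cube([309, 518, 12]);
translate([404, 193, 12]) cube([309, 12, 59]);
translate([404, 699, 12]) cube([309, 12, 59]);
translate([404, 205, 12]) cube([12, 494, 59]);
translate([701, 205, 12]) cube([12, 494, 59]);


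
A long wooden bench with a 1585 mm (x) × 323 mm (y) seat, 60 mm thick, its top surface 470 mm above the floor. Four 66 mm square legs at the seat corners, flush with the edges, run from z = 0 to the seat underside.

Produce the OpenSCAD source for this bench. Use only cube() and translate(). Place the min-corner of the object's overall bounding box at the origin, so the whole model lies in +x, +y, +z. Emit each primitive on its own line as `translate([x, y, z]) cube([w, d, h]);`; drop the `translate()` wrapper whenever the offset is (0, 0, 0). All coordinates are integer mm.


translate([0, 0, 410]) cube([1585, 323, 60]);
cube([66, 66, 410]);
translate([0, 257, 0]) cube([66, 66, 410]);
translate([1519, 0, 0]) cube([66, 66, 410]);
translate([1519, 257, 0]) cube([66, 66, 410]);


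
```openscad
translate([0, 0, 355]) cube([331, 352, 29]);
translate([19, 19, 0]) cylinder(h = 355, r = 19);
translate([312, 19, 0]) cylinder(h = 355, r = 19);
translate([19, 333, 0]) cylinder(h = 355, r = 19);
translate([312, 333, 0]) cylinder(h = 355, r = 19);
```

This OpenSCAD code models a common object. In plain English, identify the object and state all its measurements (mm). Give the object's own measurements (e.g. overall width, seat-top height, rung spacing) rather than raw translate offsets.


A four-legged stool. The seat is a 331×352×29 mm slab whose top surface is at z = 384 mm; four round legs, each 38 mm in diameter, run from the floor (z = 0) to the underside of the seat, each leg's axis is inset half a diameter from the nearest pair of seat edges (so the leg's bounding box is flush with the corner).


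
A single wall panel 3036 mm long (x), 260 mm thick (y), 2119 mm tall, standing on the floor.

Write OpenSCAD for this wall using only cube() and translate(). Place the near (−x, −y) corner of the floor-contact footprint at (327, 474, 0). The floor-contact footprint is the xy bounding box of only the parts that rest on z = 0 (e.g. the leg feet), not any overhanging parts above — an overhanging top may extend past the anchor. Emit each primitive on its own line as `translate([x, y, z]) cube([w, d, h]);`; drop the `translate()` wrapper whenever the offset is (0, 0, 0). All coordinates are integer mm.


translate([327, 474, 0]) cube([3036, 260, 2119]);


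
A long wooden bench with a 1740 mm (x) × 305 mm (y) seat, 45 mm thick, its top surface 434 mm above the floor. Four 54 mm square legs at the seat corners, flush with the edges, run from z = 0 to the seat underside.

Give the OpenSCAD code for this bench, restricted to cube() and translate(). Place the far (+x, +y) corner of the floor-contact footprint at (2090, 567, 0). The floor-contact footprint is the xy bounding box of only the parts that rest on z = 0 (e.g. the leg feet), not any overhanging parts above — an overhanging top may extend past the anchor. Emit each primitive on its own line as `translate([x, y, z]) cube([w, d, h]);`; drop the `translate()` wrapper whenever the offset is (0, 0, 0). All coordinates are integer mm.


translate([350, 262, 389]) cube([1740, 305, 45]);
translate([350, 262, 0]) cube([54, 54, 389]);
translate([350, 513, 0]) cube([54, 54, 389]);
translate([2036, 262, 0]) cube([54, 54, 389]);
translate([2036, 513, 0]) cube([54, 54, 389]);


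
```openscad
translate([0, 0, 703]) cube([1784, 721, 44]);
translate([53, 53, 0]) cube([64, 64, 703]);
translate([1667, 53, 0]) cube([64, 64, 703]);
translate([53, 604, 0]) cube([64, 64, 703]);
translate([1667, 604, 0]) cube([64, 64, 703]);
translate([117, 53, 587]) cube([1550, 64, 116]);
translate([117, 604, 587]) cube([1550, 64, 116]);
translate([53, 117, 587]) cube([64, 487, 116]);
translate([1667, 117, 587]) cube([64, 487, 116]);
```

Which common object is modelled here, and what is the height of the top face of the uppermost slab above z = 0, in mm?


A table. The table height is 747 mm.

A 1784×721×44 slab sits at z = 703 on four 64 mm square posts — a table. The top surface is at 703 + 44 = 747 mm.


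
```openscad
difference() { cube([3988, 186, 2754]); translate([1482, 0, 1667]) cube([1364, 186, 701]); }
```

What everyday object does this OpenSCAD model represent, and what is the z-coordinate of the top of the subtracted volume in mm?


A wall with a window opening. The window head height is 2368 mm.

A wall with a rectangular opening subtracted — a window. Sill at z = 1667, opening 701 mm tall, so the head is at 1667 + 701 = 2368 mm.


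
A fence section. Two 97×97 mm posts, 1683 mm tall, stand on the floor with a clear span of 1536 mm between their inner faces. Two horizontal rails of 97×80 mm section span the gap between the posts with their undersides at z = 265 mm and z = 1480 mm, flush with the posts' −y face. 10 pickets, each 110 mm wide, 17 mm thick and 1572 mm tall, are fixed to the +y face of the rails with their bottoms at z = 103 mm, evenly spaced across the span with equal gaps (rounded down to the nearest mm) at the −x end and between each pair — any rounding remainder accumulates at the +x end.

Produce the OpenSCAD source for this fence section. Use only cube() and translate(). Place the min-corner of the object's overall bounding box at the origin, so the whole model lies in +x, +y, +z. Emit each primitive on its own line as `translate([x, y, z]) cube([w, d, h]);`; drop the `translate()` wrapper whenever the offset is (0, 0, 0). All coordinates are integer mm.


cube([97, 97, 1683]);
translate([1633, 0, 0]) cube([97, 97, 1683]);
translate([97, 0, 265]) cube([1536, 97, 80]);
translate([97, 0, 1480]) cube([1536, 97, 80]);
translate([136, 97, 103]) cube([110, 17, 1572]);
translate([285, 97, 103]) cube([110, 17, 1572]);
translate([434, 97, 103]) cube([110, 17, 1572]);
translate([583, 97, 103]) cube([110, 17, 1572]);
translate([732, 97, 103]) cube([110, 17, 1572]);
translate([881, 97, 103]) cube([110, 17, 1572]);
translate([1030, 97, 103]) cube([110, 17, 1572]);
translate([1179, 97, 103]) cube([110, 17, 1572]);
translate([1328, 97, 103]) cube([110, 17, 1572]);
translate([1477, 97, 103]) cube([110, 17, 1572]);


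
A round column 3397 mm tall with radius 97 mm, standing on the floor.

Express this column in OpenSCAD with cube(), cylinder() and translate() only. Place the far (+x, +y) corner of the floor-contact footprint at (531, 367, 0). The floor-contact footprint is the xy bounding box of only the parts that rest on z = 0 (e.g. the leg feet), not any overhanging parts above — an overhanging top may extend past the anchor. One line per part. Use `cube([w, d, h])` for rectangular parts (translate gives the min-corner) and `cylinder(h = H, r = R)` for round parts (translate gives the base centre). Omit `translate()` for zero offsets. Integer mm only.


translate([434, 270, 0]) cylinder(h = 3397, r = 97);


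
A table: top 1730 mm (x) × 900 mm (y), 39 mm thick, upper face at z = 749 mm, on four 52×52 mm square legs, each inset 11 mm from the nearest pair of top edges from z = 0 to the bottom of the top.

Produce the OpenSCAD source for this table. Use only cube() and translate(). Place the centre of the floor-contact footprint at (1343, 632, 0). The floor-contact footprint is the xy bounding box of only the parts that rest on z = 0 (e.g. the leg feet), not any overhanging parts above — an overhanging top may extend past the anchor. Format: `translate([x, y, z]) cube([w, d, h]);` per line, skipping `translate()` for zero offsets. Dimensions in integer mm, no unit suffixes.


translate([478, 182, 710]) cube([1730, 900, 39]);
translate([489, 193, 0]) cube([52, 52, 710]);
translate([2145, 193, 0]) cube([52, 52, 710]);
translate([489, 1019, 0]) cube([52, 52, 710]);
translate([2145, 1019, 0]) cube([52, 52, 710]);


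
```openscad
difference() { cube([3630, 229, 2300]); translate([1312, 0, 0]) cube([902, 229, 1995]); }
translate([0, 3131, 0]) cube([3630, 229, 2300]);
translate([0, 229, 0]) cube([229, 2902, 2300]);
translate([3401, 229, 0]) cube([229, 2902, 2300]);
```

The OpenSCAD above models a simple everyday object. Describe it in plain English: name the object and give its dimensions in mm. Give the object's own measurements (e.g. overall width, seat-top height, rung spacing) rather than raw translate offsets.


A single room: four walls, each 2300 mm tall and 229 mm thick, enclosing an outside footprint 3630×3360 mm (x × y), no floor or roof. The front and back walls (−y and +y sides) run the full x-width; the side walls fit between their inner faces. A door opening 902 mm wide and 1995 mm tall is cut through the front wall from the floor up, its −x edge 1312 mm from the wall's −x end.


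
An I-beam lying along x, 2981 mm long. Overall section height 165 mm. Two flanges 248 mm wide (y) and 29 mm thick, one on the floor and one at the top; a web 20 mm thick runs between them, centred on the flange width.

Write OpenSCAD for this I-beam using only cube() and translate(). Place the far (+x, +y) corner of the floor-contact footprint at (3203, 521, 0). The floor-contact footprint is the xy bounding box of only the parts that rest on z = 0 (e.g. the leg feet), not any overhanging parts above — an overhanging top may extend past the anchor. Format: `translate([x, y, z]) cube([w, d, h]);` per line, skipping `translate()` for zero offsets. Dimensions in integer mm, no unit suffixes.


translate([222, 273, 0]) cube([2981, 248, 29]);
translate([222, 387, 29]) cube([2981, 20, 107]);
translate([222, 273, 136]) cube([2981, 248, 29]);


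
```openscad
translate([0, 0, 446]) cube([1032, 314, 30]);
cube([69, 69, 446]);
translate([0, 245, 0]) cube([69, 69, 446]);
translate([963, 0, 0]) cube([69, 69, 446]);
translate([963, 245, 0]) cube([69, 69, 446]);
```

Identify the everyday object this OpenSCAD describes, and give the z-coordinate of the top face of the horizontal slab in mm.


A bench. The seat-top height is 476 mm.

A long slab on four corner posts — a bench. The slab sits at z = 446 with thickness 30, so the top is 446 + 30 = 476 mm.


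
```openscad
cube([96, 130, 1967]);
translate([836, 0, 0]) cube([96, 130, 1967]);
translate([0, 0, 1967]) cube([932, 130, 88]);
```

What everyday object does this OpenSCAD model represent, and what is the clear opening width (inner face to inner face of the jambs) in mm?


A door frame. The clear opening width is 740 mm.

Two 1967 mm tall posts with a header on top — a door frame. The left jamb is 96 mm wide at x = 0; the right jamb starts at x = 836. The clear opening is 836 − 96 = 740 mm.


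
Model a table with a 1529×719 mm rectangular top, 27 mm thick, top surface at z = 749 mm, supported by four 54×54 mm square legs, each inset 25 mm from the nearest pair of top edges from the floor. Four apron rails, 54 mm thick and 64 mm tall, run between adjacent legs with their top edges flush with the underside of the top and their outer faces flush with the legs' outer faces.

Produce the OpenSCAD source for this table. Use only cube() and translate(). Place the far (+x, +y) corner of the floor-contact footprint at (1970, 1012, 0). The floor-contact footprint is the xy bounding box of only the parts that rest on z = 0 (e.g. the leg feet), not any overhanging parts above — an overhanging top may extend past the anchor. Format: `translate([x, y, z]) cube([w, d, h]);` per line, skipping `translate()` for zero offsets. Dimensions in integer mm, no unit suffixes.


// leg_h = 749 - 27 = 722
// apron z = 722 - 64 = 658
translate([466, 318, 722]) cube([1529, 719, 27]);
translate([491, 343, 0]) cube([54, 54, 722]);
translate([1916, 343, 0]) cube([54, 54, 722]);
translate([491, 958, 0]) cube([54, 54, 722]);
translate([1916, 958, 0]) cube([54, 54, 722]);
translate([545, 343, 658]) cube([1371, 54, 64]);
translate([545, 958, 658]) cube([1371, 54, 64]);
translate([491, 397, 658]) cube([54, 561, 64]);
translate([1916, 397, 658]) cube([54, 561, 64]);


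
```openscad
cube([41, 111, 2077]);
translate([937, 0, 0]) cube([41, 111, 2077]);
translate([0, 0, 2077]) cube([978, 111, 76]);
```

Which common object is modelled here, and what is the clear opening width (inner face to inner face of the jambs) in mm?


A door frame. The clear opening width is 896 mm.

Two 2077 mm tall posts with a header on top — a door frame. The left jamb is 41 mm wide at x = 0; the right jamb starts at x = 937. The clear opening is 937 − 41 = 896 mm.


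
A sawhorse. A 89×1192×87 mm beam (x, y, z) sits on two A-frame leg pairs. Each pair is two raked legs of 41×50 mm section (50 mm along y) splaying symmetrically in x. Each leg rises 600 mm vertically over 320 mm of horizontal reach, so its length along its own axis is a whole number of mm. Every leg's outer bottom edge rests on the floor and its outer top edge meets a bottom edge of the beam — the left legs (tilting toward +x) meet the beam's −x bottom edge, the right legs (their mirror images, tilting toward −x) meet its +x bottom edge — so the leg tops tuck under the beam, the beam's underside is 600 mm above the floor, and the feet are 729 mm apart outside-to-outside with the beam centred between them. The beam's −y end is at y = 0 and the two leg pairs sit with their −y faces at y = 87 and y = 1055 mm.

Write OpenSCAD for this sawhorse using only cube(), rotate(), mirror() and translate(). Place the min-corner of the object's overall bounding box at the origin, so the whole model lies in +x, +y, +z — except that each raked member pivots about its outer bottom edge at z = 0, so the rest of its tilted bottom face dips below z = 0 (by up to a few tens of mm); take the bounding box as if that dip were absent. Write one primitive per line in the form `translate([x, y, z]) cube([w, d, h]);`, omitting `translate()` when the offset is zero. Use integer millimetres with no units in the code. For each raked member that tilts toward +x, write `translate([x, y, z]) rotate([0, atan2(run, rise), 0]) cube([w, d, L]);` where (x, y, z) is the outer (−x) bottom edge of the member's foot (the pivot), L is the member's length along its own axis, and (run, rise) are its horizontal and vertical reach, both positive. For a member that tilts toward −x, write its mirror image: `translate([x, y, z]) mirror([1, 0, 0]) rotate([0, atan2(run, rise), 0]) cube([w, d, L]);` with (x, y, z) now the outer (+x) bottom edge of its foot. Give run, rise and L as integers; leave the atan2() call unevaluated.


translate([320, 0, 600]) cube([89, 1192, 87]);
translate([0, 87, 0]) rotate([0, atan2(320, 600), 0]) cube([41, 50, 680]);
translate([729, 87, 0]) mirror([1, 0, 0]) rotate([0, atan2(320, 600), 0]) cube([41, 50, 680]);
translate([0, 1055, 0]) rotate([0, atan2(320, 600), 0]) cube([41, 50, 680]);
translate([729, 1055, 0]) mirror([1, 0, 0]) rotate([0, atan2(320, 600), 0]) cube([41, 50, 680]);


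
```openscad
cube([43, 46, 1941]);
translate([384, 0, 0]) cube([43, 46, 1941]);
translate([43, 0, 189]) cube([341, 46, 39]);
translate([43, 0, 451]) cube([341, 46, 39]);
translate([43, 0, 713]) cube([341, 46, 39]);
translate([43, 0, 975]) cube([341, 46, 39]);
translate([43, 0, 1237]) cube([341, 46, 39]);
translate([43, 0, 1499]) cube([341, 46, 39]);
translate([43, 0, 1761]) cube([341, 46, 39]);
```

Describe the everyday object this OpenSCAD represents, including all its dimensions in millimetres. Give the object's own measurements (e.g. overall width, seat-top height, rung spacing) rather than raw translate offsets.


A straight ladder. Two 43×46 mm vertical rails, 1941 mm tall, stand 427 mm apart (outside-to-outside) with their front faces coplanar on the −y side. 7 rungs, each 46 mm deep and 39 mm tall, span between the inner faces of the rails, front faces flush with the rails. The lowest rung's underside is at z = 189 mm and rungs are spaced 262 mm apart (underside to underside).


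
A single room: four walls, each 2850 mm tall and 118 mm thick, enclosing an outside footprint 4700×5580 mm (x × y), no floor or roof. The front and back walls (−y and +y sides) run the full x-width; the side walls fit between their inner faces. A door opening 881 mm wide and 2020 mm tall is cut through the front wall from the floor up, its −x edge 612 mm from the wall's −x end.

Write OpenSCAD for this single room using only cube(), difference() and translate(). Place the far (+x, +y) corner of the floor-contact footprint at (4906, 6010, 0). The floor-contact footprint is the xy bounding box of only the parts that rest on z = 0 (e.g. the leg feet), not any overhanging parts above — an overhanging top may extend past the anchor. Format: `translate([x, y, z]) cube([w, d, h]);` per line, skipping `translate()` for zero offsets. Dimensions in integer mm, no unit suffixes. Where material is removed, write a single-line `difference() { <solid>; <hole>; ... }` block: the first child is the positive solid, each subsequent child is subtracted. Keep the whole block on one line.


difference() { translate([206, 430, 0]) cube([4700, 118, 2850]); translate([818, 430, 0]) cube([881, 118, 2020]); }
translate([206, 5892, 0]) cube([4700, 118, 2850]);
translate([206, 548, 0]) cube([118, 5344, 2850]);
translate([4788, 548, 0]) cube([118, 5344, 2850]);


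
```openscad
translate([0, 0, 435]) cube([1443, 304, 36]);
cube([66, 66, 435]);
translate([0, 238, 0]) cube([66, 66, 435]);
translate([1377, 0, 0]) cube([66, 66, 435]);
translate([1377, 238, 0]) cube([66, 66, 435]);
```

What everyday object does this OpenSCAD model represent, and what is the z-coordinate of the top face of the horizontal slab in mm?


A bench. The seat-top height is 471 mm.

A long slab on four corner posts — a bench. The slab sits at z = 435 with thickness 36, so the top is 435 + 36 = 471 mm.


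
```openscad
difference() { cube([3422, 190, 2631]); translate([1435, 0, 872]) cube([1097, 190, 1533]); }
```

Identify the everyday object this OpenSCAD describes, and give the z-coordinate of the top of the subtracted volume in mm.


A wall with a window opening. The window head height is 2405 mm.

A wall with a rectangular opening subtracted — a window. Sill at z = 872, opening 1533 mm tall, so the head is at 872 + 1533 = 2405 mm.
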